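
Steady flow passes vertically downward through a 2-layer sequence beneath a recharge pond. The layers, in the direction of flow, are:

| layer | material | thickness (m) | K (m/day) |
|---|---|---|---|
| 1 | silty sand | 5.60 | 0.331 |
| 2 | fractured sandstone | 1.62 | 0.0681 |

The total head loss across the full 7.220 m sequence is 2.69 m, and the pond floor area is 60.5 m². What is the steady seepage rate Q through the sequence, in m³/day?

4.00

Flow is perpendicular to layering, so the layers act in series and the equivalent K is the thickness-weighted harmonic mean.
Total thickness L = 5.60 + 1.62 = 7.220 m.
Σ(b_i/K_i) = 5.60/0.331 + 1.62/0.0681 = 40.71 d.
K_eq = L / Σ(b_i/K_i) = 7.220 / 40.71 = 0.1774 m/day.
Q = K_eq · A · (Δh/L) = 0.1774 × 60.5 × (2.69/7.220) = 3.998 m³/day.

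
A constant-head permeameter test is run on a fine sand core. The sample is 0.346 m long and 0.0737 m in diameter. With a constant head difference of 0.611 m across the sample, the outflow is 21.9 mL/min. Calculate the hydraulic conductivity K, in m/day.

4.19

Cross-sectional area A = π·(d/2)² = π × (0.0737/2)² = 0.004266 m².
Convert discharge: 21.9 mL/min = 3.650e-07 m³/s.
Darcy's law rearranged: K = Q·L / (A·Δh) = 3.650e-07 × 0.346 / (0.004266 × 0.611) = 4.845e-05 m/s = 4.186 m/day.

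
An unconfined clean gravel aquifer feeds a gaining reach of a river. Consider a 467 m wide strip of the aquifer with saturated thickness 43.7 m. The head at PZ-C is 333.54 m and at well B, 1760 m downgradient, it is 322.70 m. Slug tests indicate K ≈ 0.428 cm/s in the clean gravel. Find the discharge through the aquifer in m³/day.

Convert K: 0.428 cm/s × 864 = 369.8 m/day.
Cross-sectional area A = 467 × 43.7 = 20408 m².
Hydraulic gradient i = (333.54 − 322.70) / 1760 = 10.84 / 1760 = 0.006159.
Darcy's law: Q = K · A · i = 369.8 × 20408 × 0.006159 = 46481 m³/day.

46500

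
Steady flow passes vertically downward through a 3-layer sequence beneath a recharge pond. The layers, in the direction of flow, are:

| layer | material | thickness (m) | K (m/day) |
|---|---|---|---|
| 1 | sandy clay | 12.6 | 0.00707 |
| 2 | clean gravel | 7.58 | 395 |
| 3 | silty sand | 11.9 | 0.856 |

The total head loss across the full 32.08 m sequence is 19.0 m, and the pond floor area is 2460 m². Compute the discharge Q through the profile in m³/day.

26.0

Flow is perpendicular to layering, so the layers act in series and the equivalent K is the thickness-weighted harmonic mean.
Total thickness L = 12.6 + 7.58 + 11.9 = 32.08 m.
Σ(b_i/K_i) = 12.6/0.00707 + 7.58/395 + 11.9/0.856 = 1796 d.
K_eq = L / Σ(b_i/K_i) = 32.08 / 1796 = 0.01786 m/day.
Q = K_eq · A · (Δh/L) = 0.01786 × 2460 × (19.0/32.08) = 26.02 m³/day.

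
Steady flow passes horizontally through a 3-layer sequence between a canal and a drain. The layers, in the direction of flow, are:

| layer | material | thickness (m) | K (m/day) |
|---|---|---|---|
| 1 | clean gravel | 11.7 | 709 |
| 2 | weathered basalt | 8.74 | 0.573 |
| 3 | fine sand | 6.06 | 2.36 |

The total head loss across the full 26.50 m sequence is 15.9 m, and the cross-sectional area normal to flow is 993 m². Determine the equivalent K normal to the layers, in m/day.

Flow is perpendicular to layering, so the layers act in series and the equivalent K is the thickness-weighted harmonic mean.
Total thickness L = 11.7 + 8.74 + 6.06 = 26.50 m.
Σ(b_i/K_i) = 11.7/709 + 8.74/0.573 + 6.06/2.36 = 17.84 d.
K_eq = L / Σ(b_i/K_i) = 26.50 / 17.84 = 1.486 m/day.

1.49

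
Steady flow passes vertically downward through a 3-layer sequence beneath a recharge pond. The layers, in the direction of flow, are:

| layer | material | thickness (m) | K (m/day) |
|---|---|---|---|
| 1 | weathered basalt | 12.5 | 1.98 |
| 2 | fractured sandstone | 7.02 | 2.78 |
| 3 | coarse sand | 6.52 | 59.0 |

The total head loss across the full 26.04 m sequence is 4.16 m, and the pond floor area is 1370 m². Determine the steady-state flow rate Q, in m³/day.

637

Flow is perpendicular to layering, so the layers act in series and the equivalent K is the thickness-weighted harmonic mean.
Total thickness L = 12.5 + 7.02 + 6.52 = 26.04 m.
Σ(b_i/K_i) = 12.5/1.98 + 7.02/2.78 + 6.52/59.0 = 8.949 d.
K_eq = L / Σ(b_i/K_i) = 26.04 / 8.949 = 2.910 m/day.
Q = K_eq · A · (Δh/L) = 2.910 × 1370 × (4.16/26.04) = 636.9 m³/day.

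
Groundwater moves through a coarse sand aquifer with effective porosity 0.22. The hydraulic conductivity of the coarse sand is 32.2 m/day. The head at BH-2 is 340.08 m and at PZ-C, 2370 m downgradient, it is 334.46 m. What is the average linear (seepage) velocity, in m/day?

Hydraulic gradient i = (340.08 − 334.46) / 2370 = 5.62 / 2370 = 0.002371.
Darcy flux q = K · i = 32.20 × 0.002371 = 0.07636 m/day.
Seepage velocity v = q / n_e = 0.07636 / 0.22 = 0.3471 m/day.

0.347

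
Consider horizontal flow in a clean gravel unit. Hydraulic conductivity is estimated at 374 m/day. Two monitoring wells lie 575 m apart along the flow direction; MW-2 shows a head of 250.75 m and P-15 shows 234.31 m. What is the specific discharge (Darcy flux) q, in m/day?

10.7

Hydraulic gradient i = (250.75 − 234.31) / 575 = 16.44 / 575 = 0.02859.
Specific discharge q = K · i = 374.0 × 0.02859 = 10.69 m/day.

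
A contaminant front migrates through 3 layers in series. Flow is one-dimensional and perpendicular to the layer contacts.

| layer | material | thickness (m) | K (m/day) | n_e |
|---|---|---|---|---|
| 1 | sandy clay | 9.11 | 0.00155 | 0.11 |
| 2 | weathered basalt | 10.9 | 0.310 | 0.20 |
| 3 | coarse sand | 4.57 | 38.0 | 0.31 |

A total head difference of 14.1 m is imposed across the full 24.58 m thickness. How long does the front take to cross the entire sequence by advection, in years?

With flow normal to the layers, continuity requires the same specific discharge q through every layer.
Σ(b_i/K_i) = 9.11/0.00155 + 10.9/0.310 + 4.57/38.0 = 5913 d.
q = Δh / Σ(b_i/K_i) = 14.1 / 5913 = 0.002385 m/day.
In each layer the seepage velocity is v_i = q/n_i, so the layer transit time is t_i = b_i·n_i / q:
  layer 1 (sandy clay): t_1 = 9.11 × 0.11 / 0.002385 = 420.2 d
  layer 2 (weathered basalt): t_2 = 10.9 × 0.20 / 0.002385 = 914.2 d
  layer 3 (coarse sand): t_3 = 4.57 × 0.31 / 0.002385 = 594.1 d
Total t = Σ t_i = 1928 days = 5.280 years.

5.28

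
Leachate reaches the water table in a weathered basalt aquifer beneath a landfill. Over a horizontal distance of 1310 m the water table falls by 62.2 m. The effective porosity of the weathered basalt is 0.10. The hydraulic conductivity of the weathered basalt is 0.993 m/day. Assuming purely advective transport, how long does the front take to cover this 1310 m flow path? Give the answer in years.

Hydraulic gradient i = Δh / L = 62.2 / 1310 = 0.04748.
Darcy flux q = K · i = 0.9930 × 0.04748 = 0.04715 m/day.
Seepage velocity v = q / n_e = 0.04715 / 0.10 = 0.4715 m/day.
Travel time t = L / v = 1310 / 0.4715 = 2778 days = 7.607 years.

7.61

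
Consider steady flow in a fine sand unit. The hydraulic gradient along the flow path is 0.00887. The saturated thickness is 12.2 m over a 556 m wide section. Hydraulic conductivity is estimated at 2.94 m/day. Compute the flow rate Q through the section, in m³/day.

177

Cross-sectional area A = 556 × 12.2 = 6783 m².
Hydraulic gradient i = 0.00887.
Darcy's law: Q = K · A · i = 2.940 × 6783 × 0.008870 = 176.9 m³/day.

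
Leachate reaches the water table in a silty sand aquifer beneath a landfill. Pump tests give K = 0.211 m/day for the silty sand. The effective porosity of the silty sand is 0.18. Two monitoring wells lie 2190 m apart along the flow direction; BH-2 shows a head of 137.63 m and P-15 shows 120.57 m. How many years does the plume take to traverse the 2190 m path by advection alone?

657

Hydraulic gradient i = (137.63 − 120.57) / 2190 = 17.06 / 2190 = 0.007790.
Darcy flux q = K · i = 0.2110 × 0.007790 = 0.001644 m/day.
Seepage velocity v = q / n_e = 0.001644 / 0.18 = 0.009132 m/day.
Travel time t = L / v = 2190 / 0.009132 = 2.398e+05 days = 656.6 years.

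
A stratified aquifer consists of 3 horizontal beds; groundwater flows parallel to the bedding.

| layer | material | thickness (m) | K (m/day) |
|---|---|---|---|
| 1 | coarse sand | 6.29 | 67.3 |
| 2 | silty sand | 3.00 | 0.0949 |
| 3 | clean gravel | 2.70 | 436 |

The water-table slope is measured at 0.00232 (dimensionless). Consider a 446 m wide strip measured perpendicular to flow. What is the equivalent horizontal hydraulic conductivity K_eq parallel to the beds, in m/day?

Flow is parallel to layering, so each bed carries its own Darcy discharge and the transmissivities add.
Σ(K_i·b_i) = 67.3×6.29 + 0.0949×3.00 + 436×2.70 = 1601 m²/day.
Total thickness b = 11.99 m, so K_eq = Σ(K_i·b_i)/b = 133.5 m/day.

134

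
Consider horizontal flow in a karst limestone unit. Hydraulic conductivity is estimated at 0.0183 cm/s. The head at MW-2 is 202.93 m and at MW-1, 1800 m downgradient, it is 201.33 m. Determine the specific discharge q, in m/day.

0.0141

Convert K: 0.0183 cm/s × 864 = 15.81 m/day.
Hydraulic gradient i = (202.93 − 201.33) / 1800 = 1.6 / 1800 = 0.0008889.
Specific discharge q = K · i = 15.81 × 0.0008889 = 0.01405 m/day.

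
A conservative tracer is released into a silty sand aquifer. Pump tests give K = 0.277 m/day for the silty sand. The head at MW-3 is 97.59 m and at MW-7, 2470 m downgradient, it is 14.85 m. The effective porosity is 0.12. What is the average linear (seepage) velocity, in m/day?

Hydraulic gradient i = (97.59 − 14.85) / 2470 = 82.74 / 2470 = 0.03350.
Darcy flux q = K · i = 0.2770 × 0.03350 = 0.009279 m/day.
Seepage velocity v = q / n_e = 0.009279 / 0.12 = 0.07732 m/day.

0.0773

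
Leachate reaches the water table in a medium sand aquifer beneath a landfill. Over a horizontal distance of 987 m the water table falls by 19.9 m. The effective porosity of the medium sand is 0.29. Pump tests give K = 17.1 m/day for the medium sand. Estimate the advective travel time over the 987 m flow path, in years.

Hydraulic gradient i = Δh / L = 19.9 / 987 = 0.02016.
Darcy flux q = K · i = 17.10 × 0.02016 = 0.3448 m/day.
Seepage velocity v = q / n_e = 0.3448 / 0.29 = 1.189 m/day.
Travel time t = L / v = 987 / 1.189 = 830.2 days = 2.273 years.

2.27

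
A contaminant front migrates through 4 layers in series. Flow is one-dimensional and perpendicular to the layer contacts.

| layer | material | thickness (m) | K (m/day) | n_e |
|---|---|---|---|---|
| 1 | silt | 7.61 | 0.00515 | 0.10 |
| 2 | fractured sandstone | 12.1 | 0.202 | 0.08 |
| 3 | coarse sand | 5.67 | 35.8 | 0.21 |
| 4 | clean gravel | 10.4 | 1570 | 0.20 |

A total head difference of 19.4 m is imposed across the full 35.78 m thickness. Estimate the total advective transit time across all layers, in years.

1.09

With flow normal to the layers, continuity requires the same specific discharge q through every layer.
Σ(b_i/K_i) = 7.61/0.00515 + 12.1/0.202 + 5.67/35.8 + 10.4/1570 = 1538 d.
q = Δh / Σ(b_i/K_i) = 19.4 / 1538 = 0.01262 m/day.
In each layer the seepage velocity is v_i = q/n_i, so the layer transit time is t_i = b_i·n_i / q:
  layer 1 (silt): t_1 = 7.61 × 0.10 / 0.01262 = 60.32 d
  layer 2 (fractured sandstone): t_2 = 12.1 × 0.08 / 0.01262 = 76.73 d
  layer 3 (coarse sand): t_3 = 5.67 × 0.21 / 0.01262 = 94.38 d
  layer 4 (clean gravel): t_4 = 10.4 × 0.20 / 0.01262 = 164.9 d
Total t = Σ t_i = 396.3 days = 1.085 years.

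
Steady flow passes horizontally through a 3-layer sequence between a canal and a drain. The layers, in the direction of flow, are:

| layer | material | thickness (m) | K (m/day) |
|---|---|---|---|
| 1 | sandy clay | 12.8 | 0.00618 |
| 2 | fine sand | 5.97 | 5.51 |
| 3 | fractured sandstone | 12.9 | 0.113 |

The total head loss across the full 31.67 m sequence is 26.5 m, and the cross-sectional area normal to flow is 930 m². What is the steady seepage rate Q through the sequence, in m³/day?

11.3

Flow is perpendicular to layering, so the layers act in series and the equivalent K is the thickness-weighted harmonic mean.
Total thickness L = 12.8 + 5.97 + 12.9 = 31.67 m.
Σ(b_i/K_i) = 12.8/0.00618 + 5.97/5.51 + 12.9/0.113 = 2186 d.
K_eq = L / Σ(b_i/K_i) = 31.67 / 2186 = 0.01448 m/day.
Q = K_eq · A · (Δh/L) = 0.01448 × 930 × (26.5/31.67) = 11.27 m³/day.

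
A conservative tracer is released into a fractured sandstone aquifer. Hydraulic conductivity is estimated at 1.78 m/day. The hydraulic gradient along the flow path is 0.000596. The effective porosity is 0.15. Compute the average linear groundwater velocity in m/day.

Hydraulic gradient i = 0.000596.
Darcy flux q = K · i = 1.780 × 0.0005960 = 0.001061 m/day.
Seepage velocity v = q / n_e = 0.001061 / 0.15 = 0.007073 m/day.

0.00707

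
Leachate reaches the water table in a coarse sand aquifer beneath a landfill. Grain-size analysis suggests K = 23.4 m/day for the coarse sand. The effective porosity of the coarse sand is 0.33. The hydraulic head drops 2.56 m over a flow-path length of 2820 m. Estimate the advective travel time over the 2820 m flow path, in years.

Hydraulic gradient i = Δh / L = 2.56 / 2820 = 0.0009078.
Darcy flux q = K · i = 23.40 × 0.0009078 = 0.02124 m/day.
Seepage velocity v = q / n_e = 0.02124 / 0.33 = 0.06437 m/day.
Travel time t = L / v = 2820 / 0.06437 = 43808 days = 119.9 years.

120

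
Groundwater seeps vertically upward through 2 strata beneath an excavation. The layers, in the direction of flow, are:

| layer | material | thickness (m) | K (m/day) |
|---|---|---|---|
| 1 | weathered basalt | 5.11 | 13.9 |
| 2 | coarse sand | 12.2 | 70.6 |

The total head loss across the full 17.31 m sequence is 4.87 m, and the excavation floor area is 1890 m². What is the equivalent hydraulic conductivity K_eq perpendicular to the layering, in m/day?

32.0

Flow is perpendicular to layering, so the layers act in series and the equivalent K is the thickness-weighted harmonic mean.
Total thickness L = 5.11 + 12.2 = 17.31 m.
Σ(b_i/K_i) = 5.11/13.9 + 12.2/70.6 = 0.5404 d.
K_eq = L / Σ(b_i/K_i) = 17.31 / 0.5404 = 32.03 m/day.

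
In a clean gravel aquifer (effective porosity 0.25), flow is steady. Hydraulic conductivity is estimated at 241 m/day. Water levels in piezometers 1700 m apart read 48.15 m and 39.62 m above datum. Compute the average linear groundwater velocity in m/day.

Hydraulic gradient i = (48.15 − 39.62) / 1700 = 8.53 / 1700 = 0.005018.
Darcy flux q = K · i = 241.0 × 0.005018 = 1.209 m/day.
Seepage velocity v = q / n_e = 1.209 / 0.25 = 4.837 m/day.

4.84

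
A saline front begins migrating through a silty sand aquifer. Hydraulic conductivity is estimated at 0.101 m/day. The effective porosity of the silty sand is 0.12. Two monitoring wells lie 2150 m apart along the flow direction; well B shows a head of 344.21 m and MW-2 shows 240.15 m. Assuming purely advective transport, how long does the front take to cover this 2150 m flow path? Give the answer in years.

144

Hydraulic gradient i = (344.21 − 240.15) / 2150 = 104.06 / 2150 = 0.04840.
Darcy flux q = K · i = 0.1010 × 0.04840 = 0.004888 m/day.
Seepage velocity v = q / n_e = 0.004888 / 0.12 = 0.04074 m/day.
Travel time t = L / v = 2150 / 0.04074 = 52778 days = 144.5 years.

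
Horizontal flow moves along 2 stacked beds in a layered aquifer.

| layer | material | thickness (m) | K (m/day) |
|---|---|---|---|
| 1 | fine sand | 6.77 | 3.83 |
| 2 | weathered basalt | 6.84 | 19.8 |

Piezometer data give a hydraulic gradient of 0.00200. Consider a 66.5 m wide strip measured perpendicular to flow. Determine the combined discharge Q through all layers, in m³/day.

Flow is parallel to layering, so each bed carries its own Darcy discharge and the transmissivities add.
Σ(K_i·b_i) = 3.83×6.77 + 19.8×6.84 = 161.4 m²/day.
Hydraulic gradient i = 0.00200.
Q = Σ(K_i·b_i) · W · i = 161.4 × 66.5 × 0.002000 = 21.46 m³/day.

21.5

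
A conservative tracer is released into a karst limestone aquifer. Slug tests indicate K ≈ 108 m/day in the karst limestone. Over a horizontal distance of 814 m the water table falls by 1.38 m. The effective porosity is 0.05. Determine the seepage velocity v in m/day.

3.66

Hydraulic gradient i = Δh / L = 1.38 / 814 = 0.001695.
Darcy flux q = K · i = 108.0 × 0.001695 = 0.1831 m/day.
Seepage velocity v = q / n_e = 0.1831 / 0.05 = 3.662 m/day.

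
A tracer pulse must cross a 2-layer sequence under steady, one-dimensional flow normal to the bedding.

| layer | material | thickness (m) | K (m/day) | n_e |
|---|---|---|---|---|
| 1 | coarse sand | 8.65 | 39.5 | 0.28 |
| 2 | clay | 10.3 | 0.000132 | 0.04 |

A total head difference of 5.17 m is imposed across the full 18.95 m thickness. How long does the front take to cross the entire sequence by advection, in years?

With flow normal to the layers, continuity requires the same specific discharge q through every layer.
Σ(b_i/K_i) = 8.65/39.5 + 10.3/0.000132 = 78031 d.
q = Δh / Σ(b_i/K_i) = 5.17 / 78031 = 6.626e-05 m/day.
In each layer the seepage velocity is v_i = q/n_i, so the layer transit time is t_i = b_i·n_i / q:
  layer 1 (coarse sand): t_1 = 8.65 × 0.28 / 6.626e-05 = 36555 d
  layer 2 (clay): t_2 = 10.3 × 0.04 / 6.626e-05 = 6218 d
Total t = Σ t_i = 42773 days = 117.1 years.

117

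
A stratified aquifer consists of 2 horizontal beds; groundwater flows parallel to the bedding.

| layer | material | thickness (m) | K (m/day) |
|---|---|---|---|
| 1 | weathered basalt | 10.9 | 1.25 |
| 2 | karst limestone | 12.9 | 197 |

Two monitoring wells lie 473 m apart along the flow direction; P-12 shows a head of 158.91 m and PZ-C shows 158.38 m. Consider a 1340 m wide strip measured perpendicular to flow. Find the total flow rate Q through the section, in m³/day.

Flow is parallel to layering, so each bed carries its own Darcy discharge and the transmissivities add.
Σ(K_i·b_i) = 1.25×10.9 + 197×12.9 = 2555 m²/day.
Hydraulic gradient i = (158.91 − 158.38) / 473 = 0.53 / 473 = 0.001121.
Q = Σ(K_i·b_i) · W · i = 2555 × 1340 × 0.001121 = 3836 m³/day.

3840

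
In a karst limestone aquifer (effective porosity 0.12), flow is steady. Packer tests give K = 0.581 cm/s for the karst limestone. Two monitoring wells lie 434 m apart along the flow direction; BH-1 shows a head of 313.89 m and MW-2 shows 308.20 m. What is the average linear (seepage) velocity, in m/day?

Convert K: 0.581 cm/s × 864 = 502.0 m/day.
Hydraulic gradient i = (313.89 − 308.20) / 434 = 5.69 / 434 = 0.01311.
Darcy flux q = K · i = 502.0 × 0.01311 = 6.581 m/day.
Seepage velocity v = q / n_e = 6.581 / 0.12 = 54.84 m/day.

54.8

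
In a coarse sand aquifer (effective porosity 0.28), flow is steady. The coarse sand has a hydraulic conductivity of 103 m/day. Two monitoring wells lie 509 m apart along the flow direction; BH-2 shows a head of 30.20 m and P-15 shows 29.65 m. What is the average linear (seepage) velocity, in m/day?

0.397

Hydraulic gradient i = (30.20 − 29.65) / 509 = 0.55 / 509 = 0.001081.
Darcy flux q = K · i = 103.0 × 0.001081 = 0.1113 m/day.
Seepage velocity v = q / n_e = 0.1113 / 0.28 = 0.3975 m/day.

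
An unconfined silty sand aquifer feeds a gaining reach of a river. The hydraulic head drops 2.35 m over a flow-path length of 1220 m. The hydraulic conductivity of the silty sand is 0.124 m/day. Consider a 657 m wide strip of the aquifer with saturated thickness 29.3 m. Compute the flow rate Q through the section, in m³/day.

4.60

Cross-sectional area A = 657 × 29.3 = 19250 m².
Hydraulic gradient i = Δh / L = 2.35 / 1220 = 0.001926.
Darcy's law: Q = K · A · i = 0.1240 × 19250 × 0.001926 = 4.598 m³/day.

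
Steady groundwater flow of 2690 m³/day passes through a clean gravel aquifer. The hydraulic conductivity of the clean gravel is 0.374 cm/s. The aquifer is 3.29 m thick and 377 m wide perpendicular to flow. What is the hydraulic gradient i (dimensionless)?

0.00671

Convert K: 0.374 cm/s × 864 = 323.1 m/day.
Cross-sectional area A = 377 × 3.29 = 1240 m².
From Q = K·A·i, i = Q / (K·A) = 2690 / (323.1 × 1240) = 0.006712.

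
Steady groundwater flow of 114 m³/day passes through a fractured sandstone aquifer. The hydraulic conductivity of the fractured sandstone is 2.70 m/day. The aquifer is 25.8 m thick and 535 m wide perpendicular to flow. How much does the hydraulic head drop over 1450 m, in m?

4.44

Cross-sectional area A = 535 × 25.8 = 13803 m².
From Q = K·A·i, i = Q / (K·A) = 114 / (2.700 × 13803) = 0.003059.
Head loss Δh = i · L = 0.003059 × 1450 = 4.435 m.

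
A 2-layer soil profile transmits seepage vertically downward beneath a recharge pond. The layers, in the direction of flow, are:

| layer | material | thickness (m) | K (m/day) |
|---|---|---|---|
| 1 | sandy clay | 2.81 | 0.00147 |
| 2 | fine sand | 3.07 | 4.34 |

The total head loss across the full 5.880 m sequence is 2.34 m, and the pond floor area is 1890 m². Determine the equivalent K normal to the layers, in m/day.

0.00307

Flow is perpendicular to layering, so the layers act in series and the equivalent K is the thickness-weighted harmonic mean.
Total thickness L = 2.81 + 3.07 = 5.880 m.
Σ(b_i/K_i) = 2.81/0.00147 + 3.07/4.34 = 1912 d.
K_eq = L / Σ(b_i/K_i) = 5.880 / 1912 = 0.003075 m/day.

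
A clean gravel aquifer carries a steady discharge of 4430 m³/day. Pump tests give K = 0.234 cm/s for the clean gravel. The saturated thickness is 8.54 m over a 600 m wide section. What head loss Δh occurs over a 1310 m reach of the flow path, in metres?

Convert K: 0.234 cm/s × 864 = 202.2 m/day.
Cross-sectional area A = 600 × 8.54 = 5124 m².
From Q = K·A·i, i = Q / (K·A) = 4430 / (202.2 × 5124) = 0.004276.
Head loss Δh = i · L = 0.004276 × 1310 = 5.602 m.

5.60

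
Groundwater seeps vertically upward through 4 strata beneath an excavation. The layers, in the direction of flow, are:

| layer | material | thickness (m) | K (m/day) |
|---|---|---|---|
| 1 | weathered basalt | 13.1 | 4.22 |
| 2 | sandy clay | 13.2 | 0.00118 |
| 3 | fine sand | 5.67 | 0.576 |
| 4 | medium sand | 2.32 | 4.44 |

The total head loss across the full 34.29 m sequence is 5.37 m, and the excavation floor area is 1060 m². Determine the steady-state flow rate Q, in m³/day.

0.508

Flow is perpendicular to layering, so the layers act in series and the equivalent K is the thickness-weighted harmonic mean.
Total thickness L = 13.1 + 13.2 + 5.67 + 2.32 = 34.29 m.
Σ(b_i/K_i) = 13.1/4.22 + 13.2/0.00118 + 5.67/0.576 + 2.32/4.44 = 11200 d.
K_eq = L / Σ(b_i/K_i) = 34.29 / 11200 = 0.003062 m/day.
Q = K_eq · A · (Δh/L) = 0.003062 × 1060 × (5.37/34.29) = 0.5082 m³/day.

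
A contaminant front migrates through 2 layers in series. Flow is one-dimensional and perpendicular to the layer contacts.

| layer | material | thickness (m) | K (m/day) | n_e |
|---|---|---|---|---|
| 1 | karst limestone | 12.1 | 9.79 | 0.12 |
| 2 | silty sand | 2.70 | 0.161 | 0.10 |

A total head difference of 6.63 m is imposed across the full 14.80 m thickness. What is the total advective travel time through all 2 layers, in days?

4.68

With flow normal to the layers, continuity requires the same specific discharge q through every layer.
Σ(b_i/K_i) = 12.1/9.79 + 2.70/0.161 = 18.01 d.
q = Δh / Σ(b_i/K_i) = 6.63 / 18.01 = 0.3682 m/day.
In each layer the seepage velocity is v_i = q/n_i, so the layer transit time is t_i = b_i·n_i / q:
  layer 1 (karst limestone): t_1 = 12.1 × 0.12 / 0.3682 = 3.943 d
  layer 2 (silty sand): t_2 = 2.70 × 0.10 / 0.3682 = 0.7333 d
Total t = Σ t_i = 4.677 days.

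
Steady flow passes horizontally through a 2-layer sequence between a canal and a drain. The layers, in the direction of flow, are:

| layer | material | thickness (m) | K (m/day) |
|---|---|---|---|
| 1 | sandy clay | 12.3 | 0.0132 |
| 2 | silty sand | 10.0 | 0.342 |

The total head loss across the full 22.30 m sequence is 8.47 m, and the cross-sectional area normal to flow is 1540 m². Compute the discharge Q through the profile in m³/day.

13.6

Flow is perpendicular to layering, so the layers act in series and the equivalent K is the thickness-weighted harmonic mean.
Total thickness L = 12.3 + 10.0 = 22.30 m.
Σ(b_i/K_i) = 12.3/0.0132 + 10.0/0.342 = 961.1 d.
K_eq = L / Σ(b_i/K_i) = 22.30 / 961.1 = 0.02320 m/day.
Q = K_eq · A · (Δh/L) = 0.02320 × 1540 × (8.47/22.30) = 13.57 m³/day.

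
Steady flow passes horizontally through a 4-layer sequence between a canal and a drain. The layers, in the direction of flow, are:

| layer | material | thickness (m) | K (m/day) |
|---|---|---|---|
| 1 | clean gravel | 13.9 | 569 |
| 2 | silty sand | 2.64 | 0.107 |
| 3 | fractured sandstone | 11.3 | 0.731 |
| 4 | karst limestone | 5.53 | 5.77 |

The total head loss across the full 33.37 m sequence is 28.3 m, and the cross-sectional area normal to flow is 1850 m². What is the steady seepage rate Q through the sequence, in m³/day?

1270

Flow is perpendicular to layering, so the layers act in series and the equivalent K is the thickness-weighted harmonic mean.
Total thickness L = 13.9 + 2.64 + 11.3 + 5.53 = 33.37 m.
Σ(b_i/K_i) = 13.9/569 + 2.64/0.107 + 11.3/0.731 + 5.53/5.77 = 41.11 d.
K_eq = L / Σ(b_i/K_i) = 33.37 / 41.11 = 0.8116 m/day.
Q = K_eq · A · (Δh/L) = 0.8116 × 1850 × (28.3/33.37) = 1273 m³/day.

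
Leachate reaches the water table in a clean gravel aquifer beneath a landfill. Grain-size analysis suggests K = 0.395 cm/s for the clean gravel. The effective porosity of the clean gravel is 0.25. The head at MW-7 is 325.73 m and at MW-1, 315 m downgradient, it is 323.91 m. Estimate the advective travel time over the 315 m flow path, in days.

39.9

Convert K: 0.395 cm/s × 864 = 341.3 m/day.
Hydraulic gradient i = (325.73 − 323.91) / 315 = 1.82 / 315 = 0.005778.
Darcy flux q = K · i = 341.3 × 0.005778 = 1.972 m/day.
Seepage velocity v = q / n_e = 1.972 / 0.25 = 7.887 m/day.
Travel time t = L / v = 315 / 7.887 = 39.94 days.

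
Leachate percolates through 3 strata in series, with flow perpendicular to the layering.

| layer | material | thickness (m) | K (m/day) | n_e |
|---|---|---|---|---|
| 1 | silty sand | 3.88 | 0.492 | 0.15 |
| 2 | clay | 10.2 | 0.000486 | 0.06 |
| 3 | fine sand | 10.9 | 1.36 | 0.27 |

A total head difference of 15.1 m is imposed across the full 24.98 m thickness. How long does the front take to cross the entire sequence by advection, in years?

15.8

With flow normal to the layers, continuity requires the same specific discharge q through every layer.
Σ(b_i/K_i) = 3.88/0.492 + 10.2/0.000486 + 10.9/1.36 = 21004 d.
q = Δh / Σ(b_i/K_i) = 15.1 / 21004 = 0.0007189 m/day.
In each layer the seepage velocity is v_i = q/n_i, so the layer transit time is t_i = b_i·n_i / q:
  layer 1 (silty sand): t_1 = 3.88 × 0.15 / 0.0007189 = 809.5 d
  layer 2 (clay): t_2 = 10.2 × 0.06 / 0.0007189 = 851.3 d
  layer 3 (fine sand): t_3 = 10.9 × 0.27 / 0.0007189 = 4094 d
Total t = Σ t_i = 5754 days = 15.75 years.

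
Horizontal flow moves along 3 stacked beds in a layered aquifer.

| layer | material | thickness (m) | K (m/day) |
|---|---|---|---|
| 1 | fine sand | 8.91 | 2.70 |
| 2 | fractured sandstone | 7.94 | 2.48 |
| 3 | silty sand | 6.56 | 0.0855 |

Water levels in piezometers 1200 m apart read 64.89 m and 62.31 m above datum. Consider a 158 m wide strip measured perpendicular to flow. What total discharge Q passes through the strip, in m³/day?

15.1

Flow is parallel to layering, so each bed carries its own Darcy discharge and the transmissivities add.
Σ(K_i·b_i) = 2.70×8.91 + 2.48×7.94 + 0.0855×6.56 = 44.31 m²/day.
Hydraulic gradient i = (64.89 − 62.31) / 1200 = 2.58 / 1200 = 0.002150.
Q = Σ(K_i·b_i) · W · i = 44.31 × 158 × 0.002150 = 15.05 m³/day.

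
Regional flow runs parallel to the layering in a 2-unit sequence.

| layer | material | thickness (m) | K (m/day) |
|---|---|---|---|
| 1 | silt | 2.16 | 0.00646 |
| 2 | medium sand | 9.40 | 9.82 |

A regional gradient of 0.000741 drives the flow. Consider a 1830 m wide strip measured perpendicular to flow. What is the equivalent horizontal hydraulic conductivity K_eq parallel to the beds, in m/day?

7.99

Flow is parallel to layering, so each bed carries its own Darcy discharge and the transmissivities add.
Σ(K_i·b_i) = 0.00646×2.16 + 9.82×9.40 = 92.32 m²/day.
Total thickness b = 11.56 m, so K_eq = Σ(K_i·b_i)/b = 7.986 m/day.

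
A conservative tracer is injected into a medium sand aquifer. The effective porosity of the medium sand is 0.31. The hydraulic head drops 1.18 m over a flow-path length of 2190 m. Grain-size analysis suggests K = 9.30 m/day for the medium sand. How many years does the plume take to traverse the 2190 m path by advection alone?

Hydraulic gradient i = Δh / L = 1.18 / 2190 = 0.0005388.
Darcy flux q = K · i = 9.300 × 0.0005388 = 0.005011 m/day.
Seepage velocity v = q / n_e = 0.005011 / 0.31 = 0.01616 m/day.
Travel time t = L / v = 2190 / 0.01616 = 1.355e+05 days = 370.9 years.

371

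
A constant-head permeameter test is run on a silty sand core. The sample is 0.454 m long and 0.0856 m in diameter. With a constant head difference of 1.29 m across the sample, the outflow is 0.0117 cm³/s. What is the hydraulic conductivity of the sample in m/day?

0.0618

Cross-sectional area A = π·(d/2)² = π × (0.0856/2)² = 0.005755 m².
Convert discharge: 0.0117 cm³/s = 1.170e-08 m³/s.
Darcy's law rearranged: K = Q·L / (A·Δh) = 1.170e-08 × 0.454 / (0.005755 × 1.29) = 7.155e-07 m/s = 0.06182 m/day.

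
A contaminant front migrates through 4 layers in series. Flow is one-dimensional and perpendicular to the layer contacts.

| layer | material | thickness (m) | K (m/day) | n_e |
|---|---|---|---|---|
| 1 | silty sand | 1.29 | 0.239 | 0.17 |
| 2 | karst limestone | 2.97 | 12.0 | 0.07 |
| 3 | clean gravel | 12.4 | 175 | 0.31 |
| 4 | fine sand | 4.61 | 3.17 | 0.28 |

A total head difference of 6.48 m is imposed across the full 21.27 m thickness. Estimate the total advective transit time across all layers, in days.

With flow normal to the layers, continuity requires the same specific discharge q through every layer.
Σ(b_i/K_i) = 1.29/0.239 + 2.97/12.0 + 12.4/175 + 4.61/3.17 = 7.170 d.
q = Δh / Σ(b_i/K_i) = 6.48 / 7.170 = 0.9038 m/day.
In each layer the seepage velocity is v_i = q/n_i, so the layer transit time is t_i = b_i·n_i / q:
  layer 1 (silty sand): t_1 = 1.29 × 0.17 / 0.9038 = 0.2427 d
  layer 2 (karst limestone): t_2 = 2.97 × 0.07 / 0.9038 = 0.2300 d
  layer 3 (clean gravel): t_3 = 12.4 × 0.31 / 0.9038 = 4.253 d
  layer 4 (fine sand): t_4 = 4.61 × 0.28 / 0.9038 = 1.428 d
Total t = Σ t_i = 6.154 days.

6.15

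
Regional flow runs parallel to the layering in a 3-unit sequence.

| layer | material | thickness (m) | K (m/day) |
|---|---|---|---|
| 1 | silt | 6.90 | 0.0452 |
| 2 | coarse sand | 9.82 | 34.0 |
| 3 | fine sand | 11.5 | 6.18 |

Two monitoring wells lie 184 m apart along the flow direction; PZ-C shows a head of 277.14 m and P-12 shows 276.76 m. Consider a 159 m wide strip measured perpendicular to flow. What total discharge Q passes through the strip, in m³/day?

133

Flow is parallel to layering, so each bed carries its own Darcy discharge and the transmissivities add.
Σ(K_i·b_i) = 0.0452×6.90 + 34.0×9.82 + 6.18×11.5 = 405.3 m²/day.
Hydraulic gradient i = (277.14 − 276.76) / 184 = 0.38 / 184 = 0.002065.
Q = Σ(K_i·b_i) · W · i = 405.3 × 159 × 0.002065 = 133.1 m³/day.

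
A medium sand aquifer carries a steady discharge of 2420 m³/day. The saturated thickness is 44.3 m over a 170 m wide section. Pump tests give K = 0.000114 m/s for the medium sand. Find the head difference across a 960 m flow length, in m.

31.3

Convert K: 0.000114 m/s × 86400 = 9.850 m/day.
Cross-sectional area A = 170 × 44.3 = 7531 m².
From Q = K·A·i, i = Q / (K·A) = 2420 / (9.850 × 7531) = 0.03262.
Head loss Δh = i · L = 0.03262 × 960 = 31.32 m.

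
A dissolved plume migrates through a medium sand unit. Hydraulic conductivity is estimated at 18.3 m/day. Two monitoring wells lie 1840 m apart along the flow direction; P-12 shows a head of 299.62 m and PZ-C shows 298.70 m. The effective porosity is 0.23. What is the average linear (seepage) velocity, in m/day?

0.0398

Hydraulic gradient i = (299.62 − 298.70) / 1840 = 0.92 / 1840 = 0.0005000.
Darcy flux q = K · i = 18.30 × 0.0005000 = 0.009150 m/day.
Seepage velocity v = q / n_e = 0.009150 / 0.23 = 0.03978 m/day.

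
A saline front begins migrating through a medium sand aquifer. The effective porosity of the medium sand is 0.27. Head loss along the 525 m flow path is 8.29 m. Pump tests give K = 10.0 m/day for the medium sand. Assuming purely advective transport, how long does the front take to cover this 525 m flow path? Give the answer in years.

Hydraulic gradient i = Δh / L = 8.29 / 525 = 0.01579.
Darcy flux q = K · i = 10.00 × 0.01579 = 0.1579 m/day.
Seepage velocity v = q / n_e = 0.1579 / 0.27 = 0.5848 m/day.
Travel time t = L / v = 525 / 0.5848 = 897.7 days = 2.458 years.

2.46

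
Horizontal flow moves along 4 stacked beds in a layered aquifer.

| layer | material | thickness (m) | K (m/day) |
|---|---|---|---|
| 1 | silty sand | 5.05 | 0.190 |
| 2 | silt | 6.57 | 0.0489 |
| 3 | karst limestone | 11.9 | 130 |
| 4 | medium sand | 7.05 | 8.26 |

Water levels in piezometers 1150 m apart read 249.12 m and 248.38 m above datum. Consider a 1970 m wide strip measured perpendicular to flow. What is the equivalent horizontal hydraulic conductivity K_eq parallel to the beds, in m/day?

Flow is parallel to layering, so each bed carries its own Darcy discharge and the transmissivities add.
Σ(K_i·b_i) = 0.190×5.05 + 0.0489×6.57 + 130×11.9 + 8.26×7.05 = 1607 m²/day.
Total thickness b = 30.57 m, so K_eq = Σ(K_i·b_i)/b = 52.55 m/day.

52.6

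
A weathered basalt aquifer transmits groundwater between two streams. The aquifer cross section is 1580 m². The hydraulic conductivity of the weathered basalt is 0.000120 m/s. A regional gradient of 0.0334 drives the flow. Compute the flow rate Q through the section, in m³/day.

547

Convert K: 0.000120 m/s × 86400 = 10.37 m/day.
Hydraulic gradient i = 0.0334.
Darcy's law: Q = K · A · i = 10.37 × 1580 × 0.03340 = 547.1 m³/day.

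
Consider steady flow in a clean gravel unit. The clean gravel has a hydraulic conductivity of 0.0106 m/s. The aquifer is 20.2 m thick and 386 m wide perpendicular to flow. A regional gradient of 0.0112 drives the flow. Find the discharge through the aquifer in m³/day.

Convert K: 0.0106 m/s × 86400 = 915.8 m/day.
Cross-sectional area A = 386 × 20.2 = 7797 m².
Hydraulic gradient i = 0.0112.
Darcy's law: Q = K · A · i = 915.8 × 7797 × 0.01120 = 79979 m³/day.

80000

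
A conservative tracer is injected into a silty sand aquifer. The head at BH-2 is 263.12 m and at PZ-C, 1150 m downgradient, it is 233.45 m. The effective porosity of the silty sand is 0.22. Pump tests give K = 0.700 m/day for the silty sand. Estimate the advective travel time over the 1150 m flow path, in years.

Hydraulic gradient i = (263.12 − 233.45) / 1150 = 29.67 / 1150 = 0.02580.
Darcy flux q = K · i = 0.7000 × 0.02580 = 0.01806 m/day.
Seepage velocity v = q / n_e = 0.01806 / 0.22 = 0.08209 m/day.
Travel time t = L / v = 1150 / 0.08209 = 14009 days = 38.35 years.

38.4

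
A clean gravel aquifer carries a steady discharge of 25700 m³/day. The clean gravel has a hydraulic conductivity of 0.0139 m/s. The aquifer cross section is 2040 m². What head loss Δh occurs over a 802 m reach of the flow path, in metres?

Convert K: 0.0139 m/s × 86400 = 1201 m/day.
From Q = K·A·i, i = Q / (K·A) = 25700 / (1201 × 2040) = 0.01049.
Head loss Δh = i · L = 0.01049 × 802 = 8.413 m.

8.41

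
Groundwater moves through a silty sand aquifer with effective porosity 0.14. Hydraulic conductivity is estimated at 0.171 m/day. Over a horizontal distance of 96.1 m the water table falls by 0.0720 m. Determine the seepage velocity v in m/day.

0.000915

Hydraulic gradient i = Δh / L = 0.0720 / 96.1 = 0.0007492.
Darcy flux q = K · i = 0.1710 × 0.0007492 = 0.0001281 m/day.
Seepage velocity v = q / n_e = 0.0001281 / 0.14 = 0.0009151 m/day.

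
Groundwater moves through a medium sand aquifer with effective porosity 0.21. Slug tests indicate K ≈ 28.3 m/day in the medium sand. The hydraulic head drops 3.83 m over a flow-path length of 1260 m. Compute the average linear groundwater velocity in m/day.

0.410

Hydraulic gradient i = Δh / L = 3.83 / 1260 = 0.003040.
Darcy flux q = K · i = 28.30 × 0.003040 = 0.08602 m/day.
Seepage velocity v = q / n_e = 0.08602 / 0.21 = 0.4096 m/day.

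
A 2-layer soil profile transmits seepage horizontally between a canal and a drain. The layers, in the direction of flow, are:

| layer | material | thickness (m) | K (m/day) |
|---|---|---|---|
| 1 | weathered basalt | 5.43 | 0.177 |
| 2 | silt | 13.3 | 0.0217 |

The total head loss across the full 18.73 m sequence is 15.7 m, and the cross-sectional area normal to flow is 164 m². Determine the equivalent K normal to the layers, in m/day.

Flow is perpendicular to layering, so the layers act in series and the equivalent K is the thickness-weighted harmonic mean.
Total thickness L = 5.43 + 13.3 = 18.73 m.
Σ(b_i/K_i) = 5.43/0.177 + 13.3/0.0217 = 643.6 d.
K_eq = L / Σ(b_i/K_i) = 18.73 / 643.6 = 0.02910 m/day.

0.0291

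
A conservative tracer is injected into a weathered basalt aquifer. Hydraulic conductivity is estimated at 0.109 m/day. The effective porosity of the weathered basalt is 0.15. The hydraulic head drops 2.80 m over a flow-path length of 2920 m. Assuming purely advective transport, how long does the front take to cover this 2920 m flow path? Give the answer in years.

Hydraulic gradient i = Δh / L = 2.80 / 2920 = 0.0009589.
Darcy flux q = K · i = 0.1090 × 0.0009589 = 0.0001045 m/day.
Seepage velocity v = q / n_e = 0.0001045 / 0.15 = 0.0006968 m/day.
Travel time t = L / v = 2920 / 0.0006968 = 4.191e+06 days = 11473 years.

11500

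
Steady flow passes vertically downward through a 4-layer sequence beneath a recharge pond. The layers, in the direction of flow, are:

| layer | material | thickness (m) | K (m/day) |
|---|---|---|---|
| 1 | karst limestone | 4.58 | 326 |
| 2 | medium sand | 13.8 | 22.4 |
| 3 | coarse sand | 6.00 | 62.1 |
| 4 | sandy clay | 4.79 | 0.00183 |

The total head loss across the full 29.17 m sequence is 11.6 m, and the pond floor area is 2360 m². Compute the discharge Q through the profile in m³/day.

10.5

Flow is perpendicular to layering, so the layers act in series and the equivalent K is the thickness-weighted harmonic mean.
Total thickness L = 4.58 + 13.8 + 6.00 + 4.79 = 29.17 m.
Σ(b_i/K_i) = 4.58/326 + 13.8/22.4 + 6.00/62.1 + 4.79/0.00183 = 2618 d.
K_eq = L / Σ(b_i/K_i) = 29.17 / 2618 = 0.01114 m/day.
Q = K_eq · A · (Δh/L) = 0.01114 × 2360 × (11.6/29.17) = 10.46 m³/day.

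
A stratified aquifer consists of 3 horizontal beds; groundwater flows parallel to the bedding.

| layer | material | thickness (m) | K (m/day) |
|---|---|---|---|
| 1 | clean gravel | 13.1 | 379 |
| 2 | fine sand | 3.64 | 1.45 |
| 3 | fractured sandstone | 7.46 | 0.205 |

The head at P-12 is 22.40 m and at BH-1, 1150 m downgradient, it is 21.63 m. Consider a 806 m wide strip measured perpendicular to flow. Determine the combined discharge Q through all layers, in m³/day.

2680

Flow is parallel to layering, so each bed carries its own Darcy discharge and the transmissivities add.
Σ(K_i·b_i) = 379×13.1 + 1.45×3.64 + 0.205×7.46 = 4972 m²/day.
Hydraulic gradient i = (22.40 − 21.63) / 1150 = 0.77 / 1150 = 0.0006696.
Q = Σ(K_i·b_i) · W · i = 4972 × 806 × 0.0006696 = 2683 m³/day.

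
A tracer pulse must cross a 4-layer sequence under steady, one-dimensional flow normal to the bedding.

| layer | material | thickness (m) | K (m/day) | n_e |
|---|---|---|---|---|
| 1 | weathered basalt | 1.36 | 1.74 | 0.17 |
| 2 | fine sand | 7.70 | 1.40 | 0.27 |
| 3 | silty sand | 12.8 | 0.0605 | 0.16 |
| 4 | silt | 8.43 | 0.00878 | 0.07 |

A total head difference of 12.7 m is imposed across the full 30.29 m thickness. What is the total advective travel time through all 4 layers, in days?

With flow normal to the layers, continuity requires the same specific discharge q through every layer.
Σ(b_i/K_i) = 1.36/1.74 + 7.70/1.40 + 12.8/0.0605 + 8.43/0.00878 = 1178 d.
q = Δh / Σ(b_i/K_i) = 12.7 / 1178 = 0.01078 m/day.
In each layer the seepage velocity is v_i = q/n_i, so the layer transit time is t_i = b_i·n_i / q:
  layer 1 (weathered basalt): t_1 = 1.36 × 0.17 / 0.01078 = 21.44 d
  layer 2 (fine sand): t_2 = 7.70 × 0.27 / 0.01078 = 192.8 d
  layer 3 (silty sand): t_3 = 12.8 × 0.16 / 0.01078 = 190.0 d
  layer 4 (silt): t_4 = 8.43 × 0.07 / 0.01078 = 54.73 d
Total t = Σ t_i = 459.0 days.

459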